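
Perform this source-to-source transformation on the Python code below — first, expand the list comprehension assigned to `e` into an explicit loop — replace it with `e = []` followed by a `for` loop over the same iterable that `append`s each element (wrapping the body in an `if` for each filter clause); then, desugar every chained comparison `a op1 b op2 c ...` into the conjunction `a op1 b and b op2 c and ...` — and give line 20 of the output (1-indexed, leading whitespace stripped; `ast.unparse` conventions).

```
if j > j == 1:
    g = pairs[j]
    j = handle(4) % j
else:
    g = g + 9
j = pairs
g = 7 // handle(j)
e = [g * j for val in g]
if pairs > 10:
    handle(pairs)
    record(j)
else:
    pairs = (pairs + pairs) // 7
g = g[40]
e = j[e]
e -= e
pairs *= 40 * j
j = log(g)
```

j = log(g)

Transformed code:
if j > j and j == 1:
    g = pairs[j]
    j = handle(4) % j
else:
    g = g + 9
j = pairs
g = 7 // handle(j)
e = []
for val in g:
    e.append(g * j)
if pairs > 10:
    handle(pairs)
    record(j)
else:
    pairs = (pairs + pairs) // 7
g = g[40]
e = j[e]
e -= e
pairs *= 40 * j
j = log(g)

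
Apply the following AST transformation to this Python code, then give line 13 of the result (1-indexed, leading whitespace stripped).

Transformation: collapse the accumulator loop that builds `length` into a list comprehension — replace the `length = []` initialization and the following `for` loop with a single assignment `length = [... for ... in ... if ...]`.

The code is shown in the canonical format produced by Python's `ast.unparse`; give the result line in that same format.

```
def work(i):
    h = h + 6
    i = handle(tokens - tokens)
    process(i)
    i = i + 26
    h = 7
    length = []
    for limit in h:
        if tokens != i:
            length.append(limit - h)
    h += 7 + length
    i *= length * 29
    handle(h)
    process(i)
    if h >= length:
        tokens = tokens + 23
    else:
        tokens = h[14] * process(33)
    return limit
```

tokens = tokens + 23

Transformed code:
def work(i):
    h = h + 6
    i = handle(tokens - tokens)
    process(i)
    i = i + 26
    h = 7
    length = [limit - h for limit in h if tokens != i]
    h += 7 + length
    i *= length * 29
    handle(h)
    process(i)
    if h >= length:
        tokens = tokens + 23
    else:
        tokens = h[14] * process(33)
    return limit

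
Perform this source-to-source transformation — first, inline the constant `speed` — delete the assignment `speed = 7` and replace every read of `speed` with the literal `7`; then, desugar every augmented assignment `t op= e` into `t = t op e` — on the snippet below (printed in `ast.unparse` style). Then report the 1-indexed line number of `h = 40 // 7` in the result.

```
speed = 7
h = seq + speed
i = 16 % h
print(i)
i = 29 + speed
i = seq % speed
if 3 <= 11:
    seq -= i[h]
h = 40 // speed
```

8

Transformed code:
h = seq + 7
i = 16 % h
print(i)
i = 29 + 7
i = seq % 7
if 3 <= 11:
    seq = seq - i[h]
h = 40 // 7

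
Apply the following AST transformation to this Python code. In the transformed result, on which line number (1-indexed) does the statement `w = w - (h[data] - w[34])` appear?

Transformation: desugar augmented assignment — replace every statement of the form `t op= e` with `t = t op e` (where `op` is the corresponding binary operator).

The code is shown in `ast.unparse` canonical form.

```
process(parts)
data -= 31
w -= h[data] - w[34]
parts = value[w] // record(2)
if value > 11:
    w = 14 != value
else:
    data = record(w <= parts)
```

Transformed code:
process(parts)
data = data - 31
w = w - (h[data] - w[34])
parts = value[w] // record(2)
if value > 11:
    w = 14 != value
else:
    data = record(w <= parts)

3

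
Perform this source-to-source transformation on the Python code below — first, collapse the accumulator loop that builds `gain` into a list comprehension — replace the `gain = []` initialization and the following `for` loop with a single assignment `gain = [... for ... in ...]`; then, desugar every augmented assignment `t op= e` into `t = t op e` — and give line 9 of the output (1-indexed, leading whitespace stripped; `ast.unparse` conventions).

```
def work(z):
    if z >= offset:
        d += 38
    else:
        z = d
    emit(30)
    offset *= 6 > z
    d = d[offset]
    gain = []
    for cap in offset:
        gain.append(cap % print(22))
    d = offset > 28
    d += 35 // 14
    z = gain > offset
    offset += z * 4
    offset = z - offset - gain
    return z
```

Transformed code:
def work(z):
    if z >= offset:
        d = d + 38
    else:
        z = d
    emit(30)
    offset = offset * (6 > z)
    d = d[offset]
    gain = [cap % print(22) for cap in offset]
    d = offset > 28
    d = d + 35 // 14
    z = gain > offset
    offset = offset + z * 4
    offset = z - offset - gain
    return z

gain = [cap % print(22) for cap in offset]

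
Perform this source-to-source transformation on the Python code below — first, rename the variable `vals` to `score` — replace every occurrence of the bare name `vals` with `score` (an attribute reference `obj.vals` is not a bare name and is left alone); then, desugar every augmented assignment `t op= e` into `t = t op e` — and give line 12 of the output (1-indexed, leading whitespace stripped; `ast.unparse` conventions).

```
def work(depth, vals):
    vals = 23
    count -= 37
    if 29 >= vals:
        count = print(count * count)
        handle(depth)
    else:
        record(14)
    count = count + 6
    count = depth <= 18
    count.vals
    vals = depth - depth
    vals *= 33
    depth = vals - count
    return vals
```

score = depth - depth

Transformed code:
def work(depth, score):
    score = 23
    count = count - 37
    if 29 >= score:
        count = print(count * count)
        handle(depth)
    else:
        record(14)
    count = count + 6
    count = depth <= 18
    count.vals
    score = depth - depth
    score = score * 33
    depth = score - count
    return score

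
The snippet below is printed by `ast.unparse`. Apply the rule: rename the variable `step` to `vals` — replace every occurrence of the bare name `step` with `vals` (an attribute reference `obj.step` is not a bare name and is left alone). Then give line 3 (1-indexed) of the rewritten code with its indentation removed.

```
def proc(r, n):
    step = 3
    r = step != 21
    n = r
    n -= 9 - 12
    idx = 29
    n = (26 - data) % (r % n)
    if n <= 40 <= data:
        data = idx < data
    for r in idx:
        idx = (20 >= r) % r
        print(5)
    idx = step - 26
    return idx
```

r = vals != 21

Transformed code:
def proc(r, n):
    vals = 3
    r = vals != 21
    n = r
    n -= 9 - 12
    idx = 29
    n = (26 - data) % (r % n)
    if n <= 40 <= data:
        data = idx < data
    for r in idx:
        idx = (20 >= r) % r
        print(5)
    idx = vals - 26
    return idx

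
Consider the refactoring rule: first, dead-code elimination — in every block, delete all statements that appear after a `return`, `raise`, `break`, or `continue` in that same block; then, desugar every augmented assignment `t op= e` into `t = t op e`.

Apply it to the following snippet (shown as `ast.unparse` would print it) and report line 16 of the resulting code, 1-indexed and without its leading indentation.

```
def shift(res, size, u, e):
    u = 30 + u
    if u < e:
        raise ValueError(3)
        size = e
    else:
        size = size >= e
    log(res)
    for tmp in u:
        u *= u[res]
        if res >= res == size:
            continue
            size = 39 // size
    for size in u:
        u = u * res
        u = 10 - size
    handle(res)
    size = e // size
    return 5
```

size = e // size

Transformed code:
def shift(res, size, u, e):
    u = 30 + u
    if u < e:
        raise ValueError(3)
    else:
        size = size >= e
    log(res)
    for tmp in u:
        u = u * u[res]
        if res >= res == size:
            continue
    for size in u:
        u = u * res
        u = 10 - size
    handle(res)
    size = e // size
    return 5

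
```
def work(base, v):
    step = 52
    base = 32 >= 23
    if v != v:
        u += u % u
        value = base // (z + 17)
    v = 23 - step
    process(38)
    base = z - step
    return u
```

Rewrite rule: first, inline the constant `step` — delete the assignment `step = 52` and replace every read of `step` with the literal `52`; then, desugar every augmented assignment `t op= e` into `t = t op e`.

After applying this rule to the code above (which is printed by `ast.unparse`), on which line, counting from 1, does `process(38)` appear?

7

Transformed code:
def work(base, v):
    base = 32 >= 23
    if v != v:
        u = u + u % u
        value = base // (z + 17)
    v = 23 - 52
    process(38)
    base = z - 52
    return u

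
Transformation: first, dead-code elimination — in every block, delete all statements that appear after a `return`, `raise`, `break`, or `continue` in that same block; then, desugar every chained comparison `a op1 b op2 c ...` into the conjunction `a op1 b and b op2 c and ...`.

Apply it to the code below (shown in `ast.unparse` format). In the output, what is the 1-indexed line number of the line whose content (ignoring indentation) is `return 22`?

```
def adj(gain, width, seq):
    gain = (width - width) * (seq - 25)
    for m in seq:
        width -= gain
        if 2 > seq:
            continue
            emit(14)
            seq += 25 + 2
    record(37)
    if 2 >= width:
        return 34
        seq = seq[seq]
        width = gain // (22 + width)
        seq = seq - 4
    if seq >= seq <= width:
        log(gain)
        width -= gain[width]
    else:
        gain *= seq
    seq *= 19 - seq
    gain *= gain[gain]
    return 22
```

Transformed code:
def adj(gain, width, seq):
    gain = (width - width) * (seq - 25)
    for m in seq:
        width -= gain
        if 2 > seq:
            continue
    record(37)
    if 2 >= width:
        return 34
    if seq >= seq and seq <= width:
        log(gain)
        width -= gain[width]
    else:
        gain *= seq
    seq *= 19 - seq
    gain *= gain[gain]
    return 22

17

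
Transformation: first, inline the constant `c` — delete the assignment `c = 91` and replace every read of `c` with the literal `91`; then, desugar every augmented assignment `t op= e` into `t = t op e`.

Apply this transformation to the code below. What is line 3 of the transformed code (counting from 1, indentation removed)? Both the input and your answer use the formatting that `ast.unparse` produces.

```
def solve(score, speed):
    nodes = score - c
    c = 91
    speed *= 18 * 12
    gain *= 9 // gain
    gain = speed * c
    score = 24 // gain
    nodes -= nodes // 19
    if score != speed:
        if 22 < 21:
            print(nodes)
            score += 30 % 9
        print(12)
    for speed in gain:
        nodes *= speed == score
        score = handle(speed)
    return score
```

speed = speed * (18 * 12)

Transformed code:
def solve(score, speed):
    nodes = score - 91
    speed = speed * (18 * 12)
    gain = gain * (9 // gain)
    gain = speed * 91
    score = 24 // gain
    nodes = nodes - nodes // 19
    if score != speed:
        if 22 < 21:
            print(nodes)
            score = score + 30 % 9
        print(12)
    for speed in gain:
        nodes = nodes * (speed == score)
        score = handle(speed)
    return score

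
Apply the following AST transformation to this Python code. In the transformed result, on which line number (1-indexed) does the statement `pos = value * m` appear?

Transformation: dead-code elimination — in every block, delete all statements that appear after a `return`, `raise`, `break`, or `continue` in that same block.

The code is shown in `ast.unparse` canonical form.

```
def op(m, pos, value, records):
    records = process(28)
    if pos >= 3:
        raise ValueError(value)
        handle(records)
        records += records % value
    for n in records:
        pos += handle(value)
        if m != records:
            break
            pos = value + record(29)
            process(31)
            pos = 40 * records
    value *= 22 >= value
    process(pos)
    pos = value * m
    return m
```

Transformed code:
def op(m, pos, value, records):
    records = process(28)
    if pos >= 3:
        raise ValueError(value)
    for n in records:
        pos += handle(value)
        if m != records:
            break
    value *= 22 >= value
    process(pos)
    pos = value * m
    return m

11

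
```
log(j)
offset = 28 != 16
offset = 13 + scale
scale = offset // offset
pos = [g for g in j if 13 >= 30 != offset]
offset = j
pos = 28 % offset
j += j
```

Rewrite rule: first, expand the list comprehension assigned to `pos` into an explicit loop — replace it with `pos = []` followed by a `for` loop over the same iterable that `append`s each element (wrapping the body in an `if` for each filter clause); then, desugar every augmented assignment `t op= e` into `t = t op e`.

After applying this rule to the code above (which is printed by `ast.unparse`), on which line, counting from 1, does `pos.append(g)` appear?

Transformed code:
log(j)
offset = 28 != 16
offset = 13 + scale
scale = offset // offset
pos = []
for g in j:
    if 13 >= 30 != offset:
        pos.append(g)
offset = j
pos = 28 % offset
j = j + j

8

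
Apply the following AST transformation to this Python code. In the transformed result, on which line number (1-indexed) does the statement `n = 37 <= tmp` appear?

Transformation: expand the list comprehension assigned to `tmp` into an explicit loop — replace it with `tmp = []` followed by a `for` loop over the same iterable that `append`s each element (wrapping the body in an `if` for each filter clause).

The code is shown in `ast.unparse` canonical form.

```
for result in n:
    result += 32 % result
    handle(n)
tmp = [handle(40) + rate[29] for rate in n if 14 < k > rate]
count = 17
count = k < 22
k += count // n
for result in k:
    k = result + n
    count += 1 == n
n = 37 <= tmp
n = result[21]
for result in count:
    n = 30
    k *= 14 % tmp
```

Transformed code:
for result in n:
    result += 32 % result
    handle(n)
tmp = []
for rate in n:
    if 14 < k > rate:
        tmp.append(handle(40) + rate[29])
count = 17
count = k < 22
k += count // n
for result in k:
    k = result + n
    count += 1 == n
n = 37 <= tmp
n = result[21]
for result in count:
    n = 30
    k *= 14 % tmp

14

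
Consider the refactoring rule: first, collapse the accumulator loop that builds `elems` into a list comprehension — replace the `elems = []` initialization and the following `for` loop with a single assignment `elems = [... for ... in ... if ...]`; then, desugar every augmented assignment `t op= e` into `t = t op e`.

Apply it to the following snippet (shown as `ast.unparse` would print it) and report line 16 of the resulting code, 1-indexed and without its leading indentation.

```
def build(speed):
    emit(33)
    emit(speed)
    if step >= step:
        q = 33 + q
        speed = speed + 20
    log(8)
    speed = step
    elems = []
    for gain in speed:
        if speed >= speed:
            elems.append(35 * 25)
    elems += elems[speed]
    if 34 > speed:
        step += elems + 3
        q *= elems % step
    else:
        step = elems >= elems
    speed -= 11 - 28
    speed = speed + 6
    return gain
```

speed = speed - (11 - 28)

Transformed code:
def build(speed):
    emit(33)
    emit(speed)
    if step >= step:
        q = 33 + q
        speed = speed + 20
    log(8)
    speed = step
    elems = [35 * 25 for gain in speed if speed >= speed]
    elems = elems + elems[speed]
    if 34 > speed:
        step = step + (elems + 3)
        q = q * (elems % step)
    else:
        step = elems >= elems
    speed = speed - (11 - 28)
    speed = speed + 6
    return gain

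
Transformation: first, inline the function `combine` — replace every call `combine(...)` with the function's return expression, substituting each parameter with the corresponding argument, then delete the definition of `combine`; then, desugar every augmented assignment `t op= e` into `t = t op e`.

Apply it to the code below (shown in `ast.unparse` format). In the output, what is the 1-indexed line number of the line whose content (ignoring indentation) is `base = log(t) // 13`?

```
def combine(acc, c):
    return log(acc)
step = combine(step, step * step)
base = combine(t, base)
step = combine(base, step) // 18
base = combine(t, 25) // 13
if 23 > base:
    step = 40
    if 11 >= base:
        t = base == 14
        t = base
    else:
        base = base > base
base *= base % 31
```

4

Transformed code:
step = log(step)
base = log(t)
step = log(base) // 18
base = log(t) // 13
if 23 > base:
    step = 40
    if 11 >= base:
        t = base == 14
        t = base
    else:
        base = base > base
base = base * (base % 31)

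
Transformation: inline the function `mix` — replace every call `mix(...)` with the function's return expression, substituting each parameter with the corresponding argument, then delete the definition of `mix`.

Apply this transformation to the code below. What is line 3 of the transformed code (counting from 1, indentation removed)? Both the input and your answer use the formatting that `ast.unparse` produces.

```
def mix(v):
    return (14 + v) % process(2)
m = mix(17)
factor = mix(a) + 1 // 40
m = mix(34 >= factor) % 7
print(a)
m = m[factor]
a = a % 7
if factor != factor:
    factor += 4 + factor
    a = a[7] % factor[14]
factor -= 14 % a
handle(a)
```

m = (14 + (34 >= factor)) % process(2) % 7

Transformed code:
m = (14 + 17) % process(2)
factor = (14 + a) % process(2) + 1 // 40
m = (14 + (34 >= factor)) % process(2) % 7
print(a)
m = m[factor]
a = a % 7
if factor != factor:
    factor += 4 + factor
    a = a[7] % factor[14]
factor -= 14 % a
handle(a)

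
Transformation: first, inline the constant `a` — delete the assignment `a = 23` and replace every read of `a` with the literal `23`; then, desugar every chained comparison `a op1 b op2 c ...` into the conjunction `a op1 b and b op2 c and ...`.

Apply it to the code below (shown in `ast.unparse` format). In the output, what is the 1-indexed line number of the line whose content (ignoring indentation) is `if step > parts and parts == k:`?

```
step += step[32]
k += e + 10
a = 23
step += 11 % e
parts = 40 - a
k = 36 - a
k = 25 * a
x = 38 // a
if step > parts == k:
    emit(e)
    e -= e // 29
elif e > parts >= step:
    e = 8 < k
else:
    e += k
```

8

Transformed code:
step += step[32]
k += e + 10
step += 11 % e
parts = 40 - 23
k = 36 - 23
k = 25 * 23
x = 38 // 23
if step > parts and parts == k:
    emit(e)
    e -= e // 29
elif e > parts and parts >= step:
    e = 8 < k
else:
    e += k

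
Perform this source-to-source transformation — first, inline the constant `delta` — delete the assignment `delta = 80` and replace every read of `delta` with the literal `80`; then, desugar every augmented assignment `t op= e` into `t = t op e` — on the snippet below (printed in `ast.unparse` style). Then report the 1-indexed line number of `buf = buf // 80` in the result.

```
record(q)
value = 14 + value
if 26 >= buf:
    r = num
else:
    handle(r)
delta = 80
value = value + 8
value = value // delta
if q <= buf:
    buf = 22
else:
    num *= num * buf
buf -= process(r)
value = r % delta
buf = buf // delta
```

Transformed code:
record(q)
value = 14 + value
if 26 >= buf:
    r = num
else:
    handle(r)
value = value + 8
value = value // 80
if q <= buf:
    buf = 22
else:
    num = num * (num * buf)
buf = buf - process(r)
value = r % 80
buf = buf // 80

15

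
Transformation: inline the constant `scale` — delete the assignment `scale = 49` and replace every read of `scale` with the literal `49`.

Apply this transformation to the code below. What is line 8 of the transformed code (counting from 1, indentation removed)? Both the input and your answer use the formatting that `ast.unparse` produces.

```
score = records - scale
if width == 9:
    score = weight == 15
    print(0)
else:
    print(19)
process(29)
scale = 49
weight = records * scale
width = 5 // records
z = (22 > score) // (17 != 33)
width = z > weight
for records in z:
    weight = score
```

weight = records * 49

Transformed code:
score = records - 49
if width == 9:
    score = weight == 15
    print(0)
else:
    print(19)
process(29)
weight = records * 49
width = 5 // records
z = (22 > score) // (17 != 33)
width = z > weight
for records in z:
    weight = score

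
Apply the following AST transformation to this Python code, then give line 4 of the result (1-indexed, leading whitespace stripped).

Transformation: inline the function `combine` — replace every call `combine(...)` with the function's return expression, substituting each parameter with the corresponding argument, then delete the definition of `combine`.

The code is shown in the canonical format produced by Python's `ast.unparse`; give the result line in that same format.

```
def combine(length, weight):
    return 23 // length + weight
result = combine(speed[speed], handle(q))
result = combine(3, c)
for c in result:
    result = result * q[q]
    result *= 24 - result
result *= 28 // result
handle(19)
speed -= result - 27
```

Transformed code:
result = 23 // speed[speed] + handle(q)
result = 23 // 3 + c
for c in result:
    result = result * q[q]
    result *= 24 - result
result *= 28 // result
handle(19)
speed -= result - 27

result = result * q[q]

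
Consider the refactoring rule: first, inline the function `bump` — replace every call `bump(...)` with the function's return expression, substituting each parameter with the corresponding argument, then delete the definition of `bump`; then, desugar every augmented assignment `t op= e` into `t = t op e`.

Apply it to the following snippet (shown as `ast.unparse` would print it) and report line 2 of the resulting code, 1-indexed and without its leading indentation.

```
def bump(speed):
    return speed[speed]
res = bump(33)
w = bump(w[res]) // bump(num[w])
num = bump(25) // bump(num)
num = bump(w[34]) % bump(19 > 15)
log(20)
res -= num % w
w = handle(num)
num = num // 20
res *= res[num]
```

w = w[res][w[res]] // num[w][num[w]]

Transformed code:
res = 33[33]
w = w[res][w[res]] // num[w][num[w]]
num = 25[25] // num[num]
num = w[34][w[34]] % (19 > 15)[19 > 15]
log(20)
res = res - num % w
w = handle(num)
num = num // 20
res = res * res[num]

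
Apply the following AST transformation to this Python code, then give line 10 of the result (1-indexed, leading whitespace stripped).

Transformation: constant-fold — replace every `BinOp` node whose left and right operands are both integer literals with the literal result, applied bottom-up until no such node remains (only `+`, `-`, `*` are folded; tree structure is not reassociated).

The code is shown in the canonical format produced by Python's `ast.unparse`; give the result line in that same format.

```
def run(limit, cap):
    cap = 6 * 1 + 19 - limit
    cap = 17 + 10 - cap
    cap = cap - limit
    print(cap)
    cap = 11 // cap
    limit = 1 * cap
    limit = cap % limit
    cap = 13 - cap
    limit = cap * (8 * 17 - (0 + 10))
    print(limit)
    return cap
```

limit = cap * 126

Transformed code:
def run(limit, cap):
    cap = 25 - limit
    cap = 27 - cap
    cap = cap - limit
    print(cap)
    cap = 11 // cap
    limit = 1 * cap
    limit = cap % limit
    cap = 13 - cap
    limit = cap * 126
    print(limit)
    return cap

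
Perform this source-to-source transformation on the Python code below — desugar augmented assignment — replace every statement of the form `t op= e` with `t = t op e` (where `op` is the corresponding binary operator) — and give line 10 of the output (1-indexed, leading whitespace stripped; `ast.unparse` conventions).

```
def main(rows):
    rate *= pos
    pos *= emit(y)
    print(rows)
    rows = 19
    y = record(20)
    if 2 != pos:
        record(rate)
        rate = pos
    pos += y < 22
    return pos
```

Transformed code:
def main(rows):
    rate = rate * pos
    pos = pos * emit(y)
    print(rows)
    rows = 19
    y = record(20)
    if 2 != pos:
        record(rate)
        rate = pos
    pos = pos + (y < 22)
    return pos

pos = pos + (y < 22)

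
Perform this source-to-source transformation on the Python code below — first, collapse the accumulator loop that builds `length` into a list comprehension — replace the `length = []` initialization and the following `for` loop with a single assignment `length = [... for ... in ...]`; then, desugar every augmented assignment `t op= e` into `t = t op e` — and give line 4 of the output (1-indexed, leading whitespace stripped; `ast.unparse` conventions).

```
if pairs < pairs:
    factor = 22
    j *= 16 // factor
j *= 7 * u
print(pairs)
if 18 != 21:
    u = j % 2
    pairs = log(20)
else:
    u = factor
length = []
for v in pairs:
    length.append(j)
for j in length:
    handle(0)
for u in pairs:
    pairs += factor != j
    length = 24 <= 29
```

Transformed code:
if pairs < pairs:
    factor = 22
    j = j * (16 // factor)
j = j * (7 * u)
print(pairs)
if 18 != 21:
    u = j % 2
    pairs = log(20)
else:
    u = factor
length = [j for v in pairs]
for j in length:
    handle(0)
for u in pairs:
    pairs = pairs + (factor != j)
    length = 24 <= 29

j = j * (7 * u)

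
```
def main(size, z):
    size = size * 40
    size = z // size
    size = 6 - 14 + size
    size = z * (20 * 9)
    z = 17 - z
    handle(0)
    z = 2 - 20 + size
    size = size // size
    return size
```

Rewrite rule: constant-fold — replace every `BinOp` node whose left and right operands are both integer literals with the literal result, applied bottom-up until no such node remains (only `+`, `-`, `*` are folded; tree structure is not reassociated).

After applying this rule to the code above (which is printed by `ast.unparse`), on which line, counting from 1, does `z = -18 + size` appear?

Transformed code:
def main(size, z):
    size = size * 40
    size = z // size
    size = -8 + size
    size = z * 180
    z = 17 - z
    handle(0)
    z = -18 + size
    size = size // size
    return size

8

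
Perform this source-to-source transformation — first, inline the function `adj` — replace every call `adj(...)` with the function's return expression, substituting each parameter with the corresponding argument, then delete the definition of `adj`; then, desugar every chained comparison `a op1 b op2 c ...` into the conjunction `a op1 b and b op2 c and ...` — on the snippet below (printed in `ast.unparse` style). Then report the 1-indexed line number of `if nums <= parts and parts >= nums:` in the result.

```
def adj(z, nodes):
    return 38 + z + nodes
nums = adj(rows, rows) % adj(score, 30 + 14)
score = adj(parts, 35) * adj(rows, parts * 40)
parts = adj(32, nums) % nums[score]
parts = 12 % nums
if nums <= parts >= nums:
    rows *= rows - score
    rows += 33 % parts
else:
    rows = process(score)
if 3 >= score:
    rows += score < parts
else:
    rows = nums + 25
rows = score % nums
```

5

Transformed code:
nums = (38 + rows + rows) % (38 + score + (30 + 14))
score = (38 + parts + 35) * (38 + rows + parts * 40)
parts = (38 + 32 + nums) % nums[score]
parts = 12 % nums
if nums <= parts and parts >= nums:
    rows *= rows - score
    rows += 33 % parts
else:
    rows = process(score)
if 3 >= score:
    rows += score < parts
else:
    rows = nums + 25
rows = score % nums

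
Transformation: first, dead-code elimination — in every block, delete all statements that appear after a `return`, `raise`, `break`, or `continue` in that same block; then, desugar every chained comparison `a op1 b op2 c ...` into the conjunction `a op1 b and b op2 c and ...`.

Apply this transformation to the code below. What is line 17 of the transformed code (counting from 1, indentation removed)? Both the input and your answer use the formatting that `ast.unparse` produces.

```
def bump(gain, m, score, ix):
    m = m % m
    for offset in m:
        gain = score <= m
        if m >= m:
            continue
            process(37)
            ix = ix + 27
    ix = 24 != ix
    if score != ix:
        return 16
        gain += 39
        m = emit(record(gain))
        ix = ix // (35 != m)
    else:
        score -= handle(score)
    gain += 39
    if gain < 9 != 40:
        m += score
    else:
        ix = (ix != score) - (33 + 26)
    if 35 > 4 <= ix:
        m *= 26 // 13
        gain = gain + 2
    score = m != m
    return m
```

Transformed code:
def bump(gain, m, score, ix):
    m = m % m
    for offset in m:
        gain = score <= m
        if m >= m:
            continue
    ix = 24 != ix
    if score != ix:
        return 16
    else:
        score -= handle(score)
    gain += 39
    if gain < 9 and 9 != 40:
        m += score
    else:
        ix = (ix != score) - (33 + 26)
    if 35 > 4 and 4 <= ix:
        m *= 26 // 13
        gain = gain + 2
    score = m != m
    return m

if 35 > 4 and 4 <= ix:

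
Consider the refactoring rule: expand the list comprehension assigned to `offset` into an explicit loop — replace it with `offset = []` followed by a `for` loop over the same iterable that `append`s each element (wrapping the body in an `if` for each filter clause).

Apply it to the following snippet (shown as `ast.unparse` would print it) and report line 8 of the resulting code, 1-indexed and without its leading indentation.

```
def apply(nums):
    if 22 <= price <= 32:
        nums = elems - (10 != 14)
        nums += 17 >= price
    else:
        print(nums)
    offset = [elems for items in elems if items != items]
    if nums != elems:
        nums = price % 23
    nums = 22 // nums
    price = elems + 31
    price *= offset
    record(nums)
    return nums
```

Transformed code:
def apply(nums):
    if 22 <= price <= 32:
        nums = elems - (10 != 14)
        nums += 17 >= price
    else:
        print(nums)
    offset = []
    for items in elems:
        if items != items:
            offset.append(elems)
    if nums != elems:
        nums = price % 23
    nums = 22 // nums
    price = elems + 31
    price *= offset
    record(nums)
    return nums

for items in elems:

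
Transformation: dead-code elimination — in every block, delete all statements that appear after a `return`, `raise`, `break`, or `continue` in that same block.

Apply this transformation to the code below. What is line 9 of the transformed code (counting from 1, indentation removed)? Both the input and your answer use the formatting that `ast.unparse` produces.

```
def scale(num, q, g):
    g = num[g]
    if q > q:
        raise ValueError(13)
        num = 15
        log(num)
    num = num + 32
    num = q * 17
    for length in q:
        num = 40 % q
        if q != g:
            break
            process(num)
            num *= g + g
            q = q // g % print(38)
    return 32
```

if q != g:

Transformed code:
def scale(num, q, g):
    g = num[g]
    if q > q:
        raise ValueError(13)
    num = num + 32
    num = q * 17
    for length in q:
        num = 40 % q
        if q != g:
            break
    return 32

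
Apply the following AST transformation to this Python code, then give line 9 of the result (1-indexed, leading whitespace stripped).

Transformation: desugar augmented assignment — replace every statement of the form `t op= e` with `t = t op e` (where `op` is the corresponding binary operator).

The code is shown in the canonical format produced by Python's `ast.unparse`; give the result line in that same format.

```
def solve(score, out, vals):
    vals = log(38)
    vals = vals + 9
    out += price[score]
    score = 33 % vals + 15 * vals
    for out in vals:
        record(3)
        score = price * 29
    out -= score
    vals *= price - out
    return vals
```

out = out - score

Transformed code:
def solve(score, out, vals):
    vals = log(38)
    vals = vals + 9
    out = out + price[score]
    score = 33 % vals + 15 * vals
    for out in vals:
        record(3)
        score = price * 29
    out = out - score
    vals = vals * (price - out)
    return vals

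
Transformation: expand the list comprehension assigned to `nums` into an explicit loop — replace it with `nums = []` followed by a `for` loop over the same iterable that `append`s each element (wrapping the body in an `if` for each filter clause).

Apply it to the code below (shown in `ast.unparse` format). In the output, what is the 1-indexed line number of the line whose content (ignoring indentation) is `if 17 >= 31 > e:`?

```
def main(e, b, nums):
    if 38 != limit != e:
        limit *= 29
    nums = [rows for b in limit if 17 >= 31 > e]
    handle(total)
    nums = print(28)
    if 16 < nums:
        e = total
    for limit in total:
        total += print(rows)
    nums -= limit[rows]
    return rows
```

6

Transformed code:
def main(e, b, nums):
    if 38 != limit != e:
        limit *= 29
    nums = []
    for b in limit:
        if 17 >= 31 > e:
            nums.append(rows)
    handle(total)
    nums = print(28)
    if 16 < nums:
        e = total
    for limit in total:
        total += print(rows)
    nums -= limit[rows]
    return rows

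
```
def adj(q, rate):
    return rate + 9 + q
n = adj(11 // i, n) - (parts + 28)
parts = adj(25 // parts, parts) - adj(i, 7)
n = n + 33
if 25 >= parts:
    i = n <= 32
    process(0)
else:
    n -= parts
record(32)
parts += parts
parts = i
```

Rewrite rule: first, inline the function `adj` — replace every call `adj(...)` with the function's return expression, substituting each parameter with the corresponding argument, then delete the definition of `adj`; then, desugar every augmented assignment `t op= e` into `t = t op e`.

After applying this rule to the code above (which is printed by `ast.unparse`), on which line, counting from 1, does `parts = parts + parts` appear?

10

Transformed code:
n = n + 9 + 11 // i - (parts + 28)
parts = parts + 9 + 25 // parts - (7 + 9 + i)
n = n + 33
if 25 >= parts:
    i = n <= 32
    process(0)
else:
    n = n - parts
record(32)
parts = parts + parts
parts = i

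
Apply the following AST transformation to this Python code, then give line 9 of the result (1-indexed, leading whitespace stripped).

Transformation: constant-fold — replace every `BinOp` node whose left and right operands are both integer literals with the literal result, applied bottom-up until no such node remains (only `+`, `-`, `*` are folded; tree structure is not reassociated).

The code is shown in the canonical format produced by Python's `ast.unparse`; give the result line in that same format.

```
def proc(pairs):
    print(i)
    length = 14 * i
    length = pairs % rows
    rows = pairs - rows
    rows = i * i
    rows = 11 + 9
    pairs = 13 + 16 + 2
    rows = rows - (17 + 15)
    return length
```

Transformed code:
def proc(pairs):
    print(i)
    length = 14 * i
    length = pairs % rows
    rows = pairs - rows
    rows = i * i
    rows = 20
    pairs = 31
    rows = rows - 32
    return length

rows = rows - 32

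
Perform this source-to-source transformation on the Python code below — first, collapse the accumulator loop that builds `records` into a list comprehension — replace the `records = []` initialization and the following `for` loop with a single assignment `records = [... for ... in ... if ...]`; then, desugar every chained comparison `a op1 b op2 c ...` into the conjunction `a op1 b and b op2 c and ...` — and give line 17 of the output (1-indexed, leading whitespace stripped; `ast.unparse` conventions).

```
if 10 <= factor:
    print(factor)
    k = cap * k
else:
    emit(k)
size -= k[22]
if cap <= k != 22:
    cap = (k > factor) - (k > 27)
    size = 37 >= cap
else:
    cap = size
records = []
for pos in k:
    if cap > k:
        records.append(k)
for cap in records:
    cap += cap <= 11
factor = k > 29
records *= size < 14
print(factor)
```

print(factor)

Transformed code:
if 10 <= factor:
    print(factor)
    k = cap * k
else:
    emit(k)
size -= k[22]
if cap <= k and k != 22:
    cap = (k > factor) - (k > 27)
    size = 37 >= cap
else:
    cap = size
records = [k for pos in k if cap > k]
for cap in records:
    cap += cap <= 11
factor = k > 29
records *= size < 14
print(factor)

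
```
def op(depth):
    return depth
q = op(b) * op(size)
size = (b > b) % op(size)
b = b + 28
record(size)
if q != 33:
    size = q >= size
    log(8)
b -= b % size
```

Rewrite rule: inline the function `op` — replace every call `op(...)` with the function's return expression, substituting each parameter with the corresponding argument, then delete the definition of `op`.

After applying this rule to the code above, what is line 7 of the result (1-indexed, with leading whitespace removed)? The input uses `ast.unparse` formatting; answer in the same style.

log(8)

Transformed code:
q = b * size
size = (b > b) % size
b = b + 28
record(size)
if q != 33:
    size = q >= size
    log(8)
b -= b % size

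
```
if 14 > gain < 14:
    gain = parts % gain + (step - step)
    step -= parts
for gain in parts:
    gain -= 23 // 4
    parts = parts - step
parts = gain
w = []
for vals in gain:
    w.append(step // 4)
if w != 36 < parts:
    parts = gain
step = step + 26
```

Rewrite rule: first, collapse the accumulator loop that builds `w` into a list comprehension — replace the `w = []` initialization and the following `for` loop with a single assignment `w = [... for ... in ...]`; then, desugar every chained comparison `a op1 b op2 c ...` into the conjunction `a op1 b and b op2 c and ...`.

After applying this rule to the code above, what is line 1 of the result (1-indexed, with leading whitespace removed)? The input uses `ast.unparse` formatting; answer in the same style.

if 14 > gain and gain < 14:

Transformed code:
if 14 > gain and gain < 14:
    gain = parts % gain + (step - step)
    step -= parts
for gain in parts:
    gain -= 23 // 4
    parts = parts - step
parts = gain
w = [step // 4 for vals in gain]
if w != 36 and 36 < parts:
    parts = gain
step = step + 26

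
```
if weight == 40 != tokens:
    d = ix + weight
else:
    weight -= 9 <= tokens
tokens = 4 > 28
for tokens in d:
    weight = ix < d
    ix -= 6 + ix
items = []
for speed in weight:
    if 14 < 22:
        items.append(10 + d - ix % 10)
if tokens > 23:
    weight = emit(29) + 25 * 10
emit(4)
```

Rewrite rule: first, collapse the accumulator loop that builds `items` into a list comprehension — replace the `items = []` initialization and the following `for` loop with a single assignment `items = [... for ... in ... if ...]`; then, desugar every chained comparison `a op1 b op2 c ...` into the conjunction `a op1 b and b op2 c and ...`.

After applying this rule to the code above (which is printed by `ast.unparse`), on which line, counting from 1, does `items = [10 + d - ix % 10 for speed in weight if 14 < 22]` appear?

Transformed code:
if weight == 40 and 40 != tokens:
    d = ix + weight
else:
    weight -= 9 <= tokens
tokens = 4 > 28
for tokens in d:
    weight = ix < d
    ix -= 6 + ix
items = [10 + d - ix % 10 for speed in weight if 14 < 22]
if tokens > 23:
    weight = emit(29) + 25 * 10
emit(4)

9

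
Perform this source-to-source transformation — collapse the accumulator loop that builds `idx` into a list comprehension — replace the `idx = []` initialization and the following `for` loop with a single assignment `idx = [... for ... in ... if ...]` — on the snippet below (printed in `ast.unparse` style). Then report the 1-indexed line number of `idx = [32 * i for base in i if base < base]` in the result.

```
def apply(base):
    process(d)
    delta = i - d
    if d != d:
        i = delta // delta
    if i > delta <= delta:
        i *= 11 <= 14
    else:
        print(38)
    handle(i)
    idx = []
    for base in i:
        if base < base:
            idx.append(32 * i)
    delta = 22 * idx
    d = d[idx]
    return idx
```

11

Transformed code:
def apply(base):
    process(d)
    delta = i - d
    if d != d:
        i = delta // delta
    if i > delta <= delta:
        i *= 11 <= 14
    else:
        print(38)
    handle(i)
    idx = [32 * i for base in i if base < base]
    delta = 22 * idx
    d = d[idx]
    return idx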